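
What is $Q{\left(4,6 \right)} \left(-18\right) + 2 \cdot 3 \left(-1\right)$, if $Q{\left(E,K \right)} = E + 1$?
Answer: $-96$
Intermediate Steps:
$Q{\left(E,K \right)} = 1 + E$
$Q{\left(4,6 \right)} \left(-18\right) + 2 \cdot 3 \left(-1\right) = \left(1 + 4\right) \left(-18\right) + 2 \cdot 3 \left(-1\right) = 5 \left(-18\right) + 6 \left(-1\right) = -90 - 6 = -96$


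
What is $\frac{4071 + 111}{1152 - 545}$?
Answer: $\frac{4182}{607} \approx 6.8896$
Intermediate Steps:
$\frac{4071 + 111}{1152 - 545} = \frac{4182}{607}$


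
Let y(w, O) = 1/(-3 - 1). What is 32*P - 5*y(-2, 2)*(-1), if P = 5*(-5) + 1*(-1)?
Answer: -3333/4 ≈ -833.25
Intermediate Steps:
y(w, O) = -¼ (y(w, O) = 1/(-4) = -¼)
P = -26 (P = -25 - 1 = -26)
32*P - 5*y(-2, 2)*(-1) = 32*(-26) - 5*(-¼)*(-1) = -832 + (5/4)*(-1) = -832 - 5/4 = -3333/4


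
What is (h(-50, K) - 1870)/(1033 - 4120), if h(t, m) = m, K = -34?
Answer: 272/441 ≈ 0.61678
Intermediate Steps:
(h(-50, K) - 1870)/(1033 - 4120) = (-34 - 1870)/(1033 - 4120) = -1904/(-3087) = -1904*(-1/3087) = 272/441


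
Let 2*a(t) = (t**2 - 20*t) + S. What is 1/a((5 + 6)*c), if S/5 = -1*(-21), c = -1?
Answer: 1/223 ≈ 0.0044843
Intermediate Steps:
S = 105 (S = 5*(-1*(-21)) = 5*21 = 105)
a(t) = 105/2 + t**2/2 - 10*t (a(t) = ((t**2 - 20*t) + 105)/2 = (105 + t**2 - 20*t)/2 = 105/2 + t**2/2 - 10*t)
1/a((5 + 6)*c) = 1/(105/2 + ((5 + 6)*(-1))**2/2 - 10*(5 + 6)*(-1)) = 1/(105/2 + (11*(-1))**2/2 - 110*(-1)) = 1/(105/2 + (1/2)*(-11)**2 - 10*(-11)) = 1/(105/2 + (1/2)*121 + 110) = 1/(105/2 + 121/2 + 110) = 1/223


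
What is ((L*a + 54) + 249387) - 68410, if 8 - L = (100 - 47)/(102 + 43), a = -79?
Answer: 26162042/145 ≈ 1.8043e+5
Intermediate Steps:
L = 1107/145 (L = 8 - (100 - 47)/(102 + 43) = 8 - 53/145 = 1107/145 ≈ 7.6345)
((L*a + 54) + 249387) - 68410 = (((1107/145)*(-79) + 54) + 249387) - 68410 = ((-87453/145 + 54) + 249387) - 68410 = (-79623/145 + 249387) - 68410 = 36081492/145 - 68410 = 26162042/145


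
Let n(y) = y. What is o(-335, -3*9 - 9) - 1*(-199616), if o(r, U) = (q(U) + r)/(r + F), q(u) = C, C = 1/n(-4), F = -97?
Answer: 38326421/192 ≈ 1.9962e+5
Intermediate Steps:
C = -1/4 (C = 1/(-4) = -1/4 ≈ -0.25000)
q(u) = -1/4
o(r, U) = (-1/4 + r)/(-97 + r) (o(r, U) = (-1/4 + r)/(r - 97) = (-1/4 + r)/(-97 + r))
o(-335, -3*9 - 9) - 1*(-199616) = (-1/4 - 335)/(-97 - 335) - 1*(-199616) = -1341/4/(-432) + 199616 = -1/432*(-1341/4) + 199616 = 149/192 + 199616 = 38326421/192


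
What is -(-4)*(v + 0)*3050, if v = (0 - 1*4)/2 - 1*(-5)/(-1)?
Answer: -85400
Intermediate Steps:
v = -7 (v = (0 - 4)*(1/2) + 5*(-1) = -4*1/2 - 5 = -2 - 5 = -7)
-(-4)*(v + 0)*3050 = -(-4)*(-7 + 0)*3050 = -(-4)*(-7)*3050 = -1*28*3050 = -28*3050 = -85400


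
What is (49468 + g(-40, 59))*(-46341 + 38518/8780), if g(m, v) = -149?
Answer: -10032359075189/4390 ≈ -2.2853e+9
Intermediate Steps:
(49468 + g(-40, 59))*(-46341 + 38518/8780) = (49468 - 149)*(-46341 + 38518/8780) = 49319*(-46341 + 38518*(1/8780)) = 49319*(-46341 + 19259/4390) = 49319*(-203417731/4390) = -10032359075189/4390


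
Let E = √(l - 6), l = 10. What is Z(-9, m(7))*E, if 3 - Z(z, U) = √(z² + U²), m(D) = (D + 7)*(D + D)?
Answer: 6 - 2*√38497 ≈ -386.41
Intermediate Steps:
m(D) = 2*D*(7 + D) (m(D) = (7 + D)*(2*D) = 2*D*(7 + D))
E = 2 (E = √(10 - 6) = √4 = 2)
Z(z, U) = 3 - √(U² + z²) (Z(z, U) = 3 - √(z² + U²) = 3 - √(U² + z²))
Z(-9, m(7))*E = (3 - √((2*7*(7 + 7))² + (-9)²))*2 = (3 - √((2*7*14)² + 81))*2 = (3 - √(196² + 81))*2 = (3 - √(38416 + 81))*2 = (3 - √38497)*2 = 6 - 2*√38497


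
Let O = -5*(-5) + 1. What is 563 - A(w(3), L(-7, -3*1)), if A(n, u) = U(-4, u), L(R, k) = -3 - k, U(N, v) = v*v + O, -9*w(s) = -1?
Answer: 537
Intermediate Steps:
w(s) = ⅑ (w(s) = -⅑*(-1) = ⅑)
O = 26 (O = 25 + 1 = 26)
U(N, v) = 26 + v² (U(N, v) = v*v + 26 = v² + 26 = 26 + v²)
A(n, u) = 26 + u²
563 - A(w(3), L(-7, -3*1)) = 563 - (26 + (-3 - (-3))²) = 563 - (26 + (-3 - 1*(-3))²) = 563 - (26 + (-3 + 3)²) = 563 - (26 + 0²) = 563 - (26 + 0) = 563 - 1*26 = 563 - 26 = 537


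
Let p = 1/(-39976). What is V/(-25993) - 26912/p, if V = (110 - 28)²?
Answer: 27964156066492/25993 ≈ 1.0758e+9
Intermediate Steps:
p = -1/39976 ≈ -2.5015e-5
V = 6724 (V = 82² = 6724)
V/(-25993) - 26912/p = 6724/(-25993) - 26912/(-1/39976) = 6724*(-1/25993) - 26912*(-39976) = -6724/25993 + 1075834112 = 27964156066492/25993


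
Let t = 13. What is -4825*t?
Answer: -62725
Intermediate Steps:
-4825*t = -4825*13 = -62725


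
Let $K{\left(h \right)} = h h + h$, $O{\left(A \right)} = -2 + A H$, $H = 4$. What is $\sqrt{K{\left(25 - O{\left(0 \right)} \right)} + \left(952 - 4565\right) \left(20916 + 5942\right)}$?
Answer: $i \sqrt{97037198} \approx 9850.8 i$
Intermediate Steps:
$O{\left(A \right)} = -2 + 4 A$ ($O{\left(A \right)} = -2 + A 4 = -2 + 4 A$)
$K{\left(h \right)} = h + h^{2}$ ($K{\left(h \right)} = h^{2} + h = h + h^{2}$)
$\sqrt{K{\left(25 - O{\left(0 \right)} \right)} + \left(952 - 4565\right) \left(20916 + 5942\right)} = \sqrt{\left(25 - \left(-2 + 4 \cdot 0\right)\right) \left(1 + \left(25 - \left(-2 + 4 \cdot 0\right)\right)\right) + \left(952 - 4565\right) \left(20916 + 5942\right)} = \sqrt{\left(25 - \left(-2 + 0\right)\right) \left(1 + \left(25 - \left(-2 + 0\right)\right)\right) - 97037954} = \sqrt{\left(25 - -2\right) \left(1 + \left(25 - -2\right)\right) - 97037954} = \sqrt{\left(25 + 2\right) \left(1 + \left(25 + 2\right)\right) - 97037954} = \sqrt{27 \left(1 + 27\right) - 97037954} = \sqrt{27 \cdot 28 - 97037954} = \sqrt{756 - 97037954} = \sqrt{-97037198} = i \sqrt{97037198}$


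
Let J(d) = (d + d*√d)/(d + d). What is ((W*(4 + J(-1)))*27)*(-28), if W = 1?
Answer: -3402 - 378*I ≈ -3402.0 - 378.0*I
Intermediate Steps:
J(d) = (d + d^(3/2))/(2*d) (J(d) = (d + d^(3/2))/((2*d)) = (d + d^(3/2))*(1/(2*d)) = (d + d^(3/2))/(2*d))
((W*(4 + J(-1)))*27)*(-28) = ((1*(4 + (½ + √(-1)/2)))*27)*(-28) = ((1*(4 + (½ + I/2)))*27)*(-28) = ((1*(9/2 + I/2))*27)*(-28) = ((9/2 + I/2)*27)*(-28) = (243/2 + 27*I/2)*(-28) = -3402 - 378*I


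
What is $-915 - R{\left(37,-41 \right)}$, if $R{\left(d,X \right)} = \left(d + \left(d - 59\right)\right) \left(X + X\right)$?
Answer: $315$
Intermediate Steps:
$R{\left(d,X \right)} = 2 X \left(-59 + 2 d\right)$ ($R{\left(d,X \right)} = \left(d + \left(-59 + d\right)\right) 2 X = \left(-59 + 2 d\right) 2 X = 2 X \left(-59 + 2 d\right)$)
$-915 - R{\left(37,-41 \right)} = -915 - 2 \left(-41\right) \left(-59 + 2 \cdot 37\right) = -915 - 2 \left(-41\right) \left(-59 + 74\right) = -915 - 2 \left(-41\right) 15 = -915 - -1230 = -915 + 1230 = 315$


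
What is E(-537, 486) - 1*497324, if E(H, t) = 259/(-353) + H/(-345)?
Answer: -20188834378/40595 ≈ -4.9732e+5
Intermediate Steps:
E(H, t) = -259/353 - H/345 (E(H, t) = 259*(-1/353) + H*(-1/345) = -259/353 - H/345)
E(-537, 486) - 1*497324 = (-259/353 - 1/345*(-537)) - 1*497324 = (-259/353 + 179/115) - 497324 = 33402/40595 - 497324 = -20188834378/40595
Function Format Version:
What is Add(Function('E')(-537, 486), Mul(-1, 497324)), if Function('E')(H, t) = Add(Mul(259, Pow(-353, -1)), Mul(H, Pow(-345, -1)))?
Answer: Rational(-20188834378, 40595) ≈ -4.9732e+5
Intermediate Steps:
Function('E')(H, t) = Add(Rational(-259, 353), Mul(Rational(-1, 345), H)) (Function('E')(H, t) = Add(Mul(259, Rational(-1, 353)), Mul(H, Rational(-1, 345))) = Add(Rational(-259, 353), Mul(Rational(-1, 345), H)))
Add(Function('E')(-537, 486), Mul(-1, 497324)) = Add(Add(Rational(-259, 353), Mul(Rational(-1, 345), -537)), Mul(-1, 497324)) = Add(Add(Rational(-259, 353), Rational(179, 115)), -497324) = Add(Rational(33402, 40595), -497324) = Rational(-20188834378, 40595)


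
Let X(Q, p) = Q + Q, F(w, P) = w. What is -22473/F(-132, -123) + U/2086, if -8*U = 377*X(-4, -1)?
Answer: 711037/4172 ≈ 170.43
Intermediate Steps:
X(Q, p) = 2*Q
U = 377 (U = -377*2*(-4)/8 = -377*(-8)/8 = -1/8*(-3016) = 377)
-22473/F(-132, -123) + U/2086 = -22473/(-132) + 377/2086 = -22473*(-1/132) + 377*(1/2086) = 681/4 + 377/2086 = 711037/4172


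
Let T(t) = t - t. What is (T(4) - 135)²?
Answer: 18225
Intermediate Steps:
T(t) = 0
(T(4) - 135)² = (0 - 135)² = (-135)² = 18225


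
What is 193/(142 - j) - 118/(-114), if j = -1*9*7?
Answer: 23096/11685 ≈ 1.9766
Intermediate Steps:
j = -63 (j = -9*7 = -63)
193/(142 - j) - 118/(-114) = 193/(142 - 1*(-63)) - 118/(-114) = 193/(142 + 63) - 118*(-1/114) = 193/205 + 59/57 = 23096/11685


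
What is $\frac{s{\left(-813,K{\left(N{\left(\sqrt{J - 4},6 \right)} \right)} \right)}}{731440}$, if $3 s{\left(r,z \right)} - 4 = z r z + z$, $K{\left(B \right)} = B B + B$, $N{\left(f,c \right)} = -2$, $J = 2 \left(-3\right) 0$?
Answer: $- \frac{541}{365720} \approx -0.0014793$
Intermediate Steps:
$J = 0$ ($J = \left(-6\right) 0 = 0$)
$K{\left(B \right)} = B + B^{2}$ ($K{\left(B \right)} = B^{2} + B = B + B^{2}$)
$s{\left(r,z \right)} = \frac{4}{3} + \frac{z}{3} + \frac{r z^{2}}{3}$ ($s{\left(r,z \right)} = \frac{4}{3} + \frac{z r z + z}{3} = \frac{4}{3} + \frac{r z z + z}{3} = \frac{4}{3} + \frac{r z^{2} + z}{3} = \frac{4}{3} + \frac{z + r z^{2}}{3} = \frac{4}{3} + \left(\frac{z}{3} + \frac{r z^{2}}{3}\right) = \frac{4}{3} + \frac{z}{3} + \frac{r z^{2}}{3}$)
$\frac{s{\left(-813,K{\left(N{\left(\sqrt{J - 4},6 \right)} \right)} \right)}}{731440} = \frac{\frac{4}{3} + \frac{\left(-2\right) \left(1 - 2\right)}{3} + \frac{1}{3} \left(-813\right) \left(- 2 \left(1 - 2\right)\right)^{2}}{731440} = \left(\frac{4}{3} + \frac{\left(-2\right) \left(-1\right)}{3} + \frac{1}{3} \left(-813\right) \left(\left(-2\right) \left(-1\right)\right)^{2}\right) \frac{1}{731440} = \left(\frac{4}{3} + \frac{1}{3} \cdot 2 + \frac{1}{3} \left(-813\right) 2^{2}\right) \frac{1}{731440} = \left(\frac{4}{3} + \frac{2}{3} + \frac{1}{3} \left(-813\right) 4\right) \frac{1}{731440} = \left(\frac{4}{3} + \frac{2}{3} - 1084\right) \frac{1}{731440} = \left(-1082\right) \frac{1}{731440} = - \frac{541}{365720}$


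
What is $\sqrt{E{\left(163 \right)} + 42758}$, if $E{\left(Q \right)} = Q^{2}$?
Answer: $3 \sqrt{7703} \approx 263.3$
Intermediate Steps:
$\sqrt{E{\left(163 \right)} + 42758} = \sqrt{163^{2} + 42758} = \sqrt{26569 + 42758} = \sqrt{69327} = 3 \sqrt{7703}$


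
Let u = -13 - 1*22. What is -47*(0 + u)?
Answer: 1645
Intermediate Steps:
u = -35 (u = -13 - 22 = -35)
-47*(0 + u) = -47*(0 - 35) = -47*(-35) = 1645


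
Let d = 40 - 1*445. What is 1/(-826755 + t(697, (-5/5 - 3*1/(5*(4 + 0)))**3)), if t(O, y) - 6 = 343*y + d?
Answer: -8000/6621405281 ≈ -1.2082e-6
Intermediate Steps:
d = -405 (d = 40 - 445 = -405)
t(O, y) = -399 + 343*y (t(O, y) = 6 + (343*y - 405) = 6 + (-405 + 343*y) = -399 + 343*y)
1/(-826755 + t(697, (-5/5 - 3*1/(5*(4 + 0)))**3)) = 1/(-826755 + (-399 + 343*(-5/5 - 3*1/(5*(4 + 0)))**3)) = 1/(-826755 + (-399 + 343*(-5*1/5 - 3/(4*5))**3)) = 1/(-826755 + (-399 + 343*(-1 - 3/20)**3)) = 1/(-826755 + (-399 + 343*(-23/20)**3)) = 1/(-826755 + (-399 + 343*(-12167/8000))) = 1/(-826755 + (-399 - 4173281/8000)) = 1/(-826755 - 7365281/8000) = 1/(-6621405281/8000) = -8000/6621405281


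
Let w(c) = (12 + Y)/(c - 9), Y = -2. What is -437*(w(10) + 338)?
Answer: -152076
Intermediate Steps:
w(c) = 10/(-9 + c) (w(c) = (12 - 2)/(c - 9) = 10/(-9 + c))
-437*(w(10) + 338) = -437*(10/(-9 + 10) + 338) = -437*(10/1 + 338) = -437*(10*1 + 338) = -437*(10 + 338) = -437*348 = -152076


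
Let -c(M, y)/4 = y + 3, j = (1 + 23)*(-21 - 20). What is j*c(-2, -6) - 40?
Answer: -11848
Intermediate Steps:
j = -984 (j = 24*(-41) = -984)
c(M, y) = -12 - 4*y (c(M, y) = -4*(y + 3) = -4*(3 + y) = -12 - 4*y)
j*c(-2, -6) - 40 = -984*(-12 - 4*(-6)) - 40 = -984*(-12 + 24) - 40 = -984*12 - 40 = -11808 - 40 = -11848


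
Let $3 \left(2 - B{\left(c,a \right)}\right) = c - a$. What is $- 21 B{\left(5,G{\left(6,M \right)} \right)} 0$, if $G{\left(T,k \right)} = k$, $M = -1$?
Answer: $0$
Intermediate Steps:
$B{\left(c,a \right)} = 2 - \frac{c}{3} + \frac{a}{3}$ ($B{\left(c,a \right)} = 2 - \frac{c - a}{3} = 2 + \left(- \frac{c}{3} + \frac{a}{3}\right) = 2 - \frac{c}{3} + \frac{a}{3}$)
$- 21 B{\left(5,G{\left(6,M \right)} \right)} 0 = - 21 \left(2 - \frac{5}{3} + \frac{1}{3} \left(-1\right)\right) 0 = - 21 \left(2 - \frac{5}{3} - \frac{1}{3}\right) 0 = \left(-21\right) 0 \cdot 0 = 0 \cdot 0 = 0$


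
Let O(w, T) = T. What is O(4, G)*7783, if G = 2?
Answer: 15566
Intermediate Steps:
O(4, G)*7783 = 2*7783 = 15566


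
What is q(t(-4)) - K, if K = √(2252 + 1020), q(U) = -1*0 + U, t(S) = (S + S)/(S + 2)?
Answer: 4 - 2*√818 ≈ -53.201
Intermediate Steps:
t(S) = 2*S/(2 + S) (t(S) = (2*S)/(2 + S) = 2*S/(2 + S))
q(U) = U (q(U) = 0 + U = U)
K = 2*√818 (K = √3272 = 2*√818 ≈ 57.201)
q(t(-4)) - K = 2*(-4)/(2 - 4) - 2*√818 = 2*(-4)/(-2) - 2*√818 = 2*(-4)*(-½) - 2*√818 = 4 - 2*√818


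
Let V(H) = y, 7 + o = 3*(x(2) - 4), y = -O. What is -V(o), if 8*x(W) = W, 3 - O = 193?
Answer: -190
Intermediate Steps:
O = -190 (O = 3 - 1*193 = 3 - 193 = -190)
x(W) = W/8
y = 190 (y = -1*(-190) = 190)
o = -73/4 (o = -7 + 3*((⅛)*2 - 4) = -7 + 3*(¼ - 4) = -7 + 3*(-15/4) = -7 - 45/4 = -73/4 ≈ -18.250)
V(H) = 190
-V(o) = -1*190 = -190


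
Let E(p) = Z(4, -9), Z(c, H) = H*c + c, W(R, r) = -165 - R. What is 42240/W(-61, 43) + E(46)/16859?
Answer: -89015936/219167 ≈ -406.16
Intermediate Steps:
Z(c, H) = c + H*c
E(p) = -32 (E(p) = 4*(1 - 9) = 4*(-8) = -32)
42240/W(-61, 43) + E(46)/16859 = 42240/(-165 - 1*(-61)) - 32/16859 = 42240/(-165 + 61) - 32*1/16859 = 42240/(-104) - 32/16859 = 42240*(-1/104) - 32/16859 = -5280/13 - 32/16859 = -89015936/219167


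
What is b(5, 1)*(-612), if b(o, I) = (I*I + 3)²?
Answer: -9792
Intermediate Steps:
b(o, I) = (3 + I²)² (b(o, I) = (I² + 3)² = (3 + I²)²)
b(5, 1)*(-612) = (3 + 1²)²*(-612) = (3 + 1)²*(-612) = 4²*(-612) = 16*(-612) = -9792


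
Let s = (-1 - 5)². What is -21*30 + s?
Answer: -594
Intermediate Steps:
s = 36 (s = (-6)² = 36)
-21*30 + s = -21*30 + 36 = -630 + 36 = -594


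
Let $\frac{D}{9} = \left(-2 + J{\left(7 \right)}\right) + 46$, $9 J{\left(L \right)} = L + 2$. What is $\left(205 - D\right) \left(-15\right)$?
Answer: $3000$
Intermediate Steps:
$J{\left(L \right)} = \frac{2}{9} + \frac{L}{9}$ ($J{\left(L \right)} = \frac{L + 2}{9} = \frac{2 + L}{9} = \frac{2}{9} + \frac{L}{9}$)
$D = 405$ ($D = 9 \left(\left(-2 + \left(\frac{2}{9} + \frac{1}{9} \cdot 7\right)\right) + 46\right) = 9 \left(\left(-2 + \left(\frac{2}{9} + \frac{7}{9}\right)\right) + 46\right) = 9 \left(\left(-2 + 1\right) + 46\right) = 9 \left(-1 + 46\right) = 9 \cdot 45 = 405$)
$\left(205 - D\right) \left(-15\right) = \left(205 - 405\right) \left(-15\right) = \left(-200\right) \left(-15\right) = 3000$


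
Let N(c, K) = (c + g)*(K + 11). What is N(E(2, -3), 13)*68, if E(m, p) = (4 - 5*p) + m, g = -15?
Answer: 9792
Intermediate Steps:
E(m, p) = 4 + m - 5*p
N(c, K) = (-15 + c)*(11 + K) (N(c, K) = (c - 15)*(K + 11) = (-15 + c)*(11 + K))
N(E(2, -3), 13)*68 = (-165 - 15*13 + 11*(4 + 2 - 5*(-3)) + 13*(4 + 2 - 5*(-3)))*68 = (-165 - 195 + 11*(4 + 2 + 15) + 13*(4 + 2 + 15))*68 = (-165 - 195 + 11*21 + 13*21)*68 = (-165 - 195 + 231 + 273)*68 = 144*68 = 9792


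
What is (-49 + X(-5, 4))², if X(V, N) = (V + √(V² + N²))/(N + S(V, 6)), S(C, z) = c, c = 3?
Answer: (348 - √41)²/49 ≈ 2381.4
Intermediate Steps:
S(C, z) = 3
X(V, N) = (V + √(N² + V²))/(3 + N) (X(V, N) = (V + √(V² + N²))/(N + 3) = (V + √(N² + V²))/(3 + N))
(-49 + X(-5, 4))² = (-49 + (-5 + √(4² + (-5)²))/(3 + 4))² = (-49 + (-5 + √(16 + 25))/7)² = (-49 + (-5 + √41)/7)² = (-49 + (-5/7 + √41/7))² = (-348/7 + √41/7)²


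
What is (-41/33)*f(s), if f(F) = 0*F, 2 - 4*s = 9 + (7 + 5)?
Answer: 0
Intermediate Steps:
s = -19/4 (s = ½ - (9 + (7 + 5))/4 = ½ - (9 + 12)/4 = ½ - ¼*21 = ½ - 21/4 = -19/4 ≈ -4.7500)
f(F) = 0
(-41/33)*f(s) = -41/33*0 = 0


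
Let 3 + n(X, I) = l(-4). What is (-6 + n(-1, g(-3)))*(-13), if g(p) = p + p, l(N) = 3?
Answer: 78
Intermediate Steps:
g(p) = 2*p
n(X, I) = 0 (n(X, I) = -3 + 3 = 0)
(-6 + n(-1, g(-3)))*(-13) = (-6 + 0)*(-13) = -6*(-13) = 78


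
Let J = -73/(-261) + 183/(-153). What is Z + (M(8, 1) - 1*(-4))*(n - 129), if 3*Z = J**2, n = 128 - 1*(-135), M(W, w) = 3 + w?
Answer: 63329824660/59060907 ≈ 1072.3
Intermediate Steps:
J = -4066/4437 (J = -73*(-1/261) + 183*(-1/153) = 73/261 - 61/51 = -4066/4437 ≈ -0.91638)
n = 263 (n = 128 + 135 = 263)
Z = 16532356/59060907 (Z = (-4066/4437)**2/3 = (1/3)*(16532356/19686969) = 16532356/59060907 ≈ 0.27992)
Z + (M(8, 1) - 1*(-4))*(n - 129) = 16532356/59060907 + ((3 + 1) - 1*(-4))*(263 - 129) = 16532356/59060907 + (4 + 4)*134 = 16532356/59060907 + 8*134 = 16532356/59060907 + 1072 = 63329824660/59060907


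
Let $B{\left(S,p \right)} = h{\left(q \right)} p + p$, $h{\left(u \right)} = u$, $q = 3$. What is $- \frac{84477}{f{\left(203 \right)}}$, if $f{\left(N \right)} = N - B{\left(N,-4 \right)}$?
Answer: $- \frac{28159}{73} \approx -385.74$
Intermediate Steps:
$B{\left(S,p \right)} = 4 p$ ($B{\left(S,p \right)} = 3 p + p = 4 p$)
$f{\left(N \right)} = 16 + N$ ($f{\left(N \right)} = N - 4 \left(-4\right) = N - -16 = N + 16 = 16 + N$)
$- \frac{84477}{f{\left(203 \right)}} = - \frac{84477}{16 + 203} = - \frac{84477}{219} = \left(-84477\right) \frac{1}{219} = - \frac{28159}{73}$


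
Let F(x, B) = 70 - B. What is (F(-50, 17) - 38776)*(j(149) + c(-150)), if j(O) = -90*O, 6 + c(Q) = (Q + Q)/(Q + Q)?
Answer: 519469045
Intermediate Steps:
c(Q) = -5 (c(Q) = -6 + (Q + Q)/(Q + Q) = -6 + (2*Q)/((2*Q)) = -6 + (2*Q)*(1/(2*Q)) = -6 + 1 = -5)
(F(-50, 17) - 38776)*(j(149) + c(-150)) = ((70 - 1*17) - 38776)*(-90*149 - 5) = ((70 - 17) - 38776)*(-13410 - 5) = (53 - 38776)*(-13415) = -38723*(-13415) = 519469045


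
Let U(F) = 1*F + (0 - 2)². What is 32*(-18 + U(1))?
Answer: -416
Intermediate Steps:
U(F) = 4 + F (U(F) = F + (-2)² = F + 4 = 4 + F)
32*(-18 + U(1)) = 32*(-18 + (4 + 1)) = 32*(-18 + 5) = 32*(-13) = -416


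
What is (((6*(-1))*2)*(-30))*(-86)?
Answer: -30960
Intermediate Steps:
(((6*(-1))*2)*(-30))*(-86) = (-6*2*(-30))*(-86) = -12*(-30)*(-86) = 360*(-86) = -30960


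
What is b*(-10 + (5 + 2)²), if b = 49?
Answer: 1911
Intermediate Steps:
b*(-10 + (5 + 2)²) = 49*(-10 + (5 + 2)²) = 49*(-10 + 7²) = 49*(-10 + 49) = 49*39 = 1911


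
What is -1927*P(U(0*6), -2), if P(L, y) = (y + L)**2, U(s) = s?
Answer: -7708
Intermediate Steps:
P(L, y) = (L + y)**2
-1927*P(U(0*6), -2) = -1927*(0*6 - 2)**2 = -1927*(0 - 2)**2 = -1927*(-2)**2 = -1927*4 = -7708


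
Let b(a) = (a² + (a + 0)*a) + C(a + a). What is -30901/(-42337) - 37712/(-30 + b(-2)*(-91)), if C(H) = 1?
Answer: 1622847893/35944113 ≈ 45.149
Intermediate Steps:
b(a) = 1 + 2*a² (b(a) = (a² + (a + 0)*a) + 1 = (a² + a*a) + 1 = (a² + a²) + 1 = 2*a² + 1 = 1 + 2*a²)
-30901/(-42337) - 37712/(-30 + b(-2)*(-91)) = -30901/(-42337) - 37712/(-30 + (1 + 2*(-2)²)*(-91)) = -30901*(-1/42337) - 37712/(-30 + (1 + 2*4)*(-91)) = 30901/42337 - 37712/(-30 + (1 + 8)*(-91)) = 30901/42337 - 37712/(-30 + 9*(-91)) = 30901/42337 - 37712/(-30 - 819) = 30901/42337 - 37712/(-849) = 30901/42337 - 37712*(-1/849) = 30901/42337 + 37712/849 = 1622847893/35944113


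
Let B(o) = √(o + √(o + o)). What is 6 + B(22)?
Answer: 6 + √(22 + 2*√11) ≈ 11.351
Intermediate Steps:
B(o) = √(o + √2*√o) (B(o) = √(o + √(2*o)) = √(o + √2*√o))
6 + B(22) = 6 + √(22 + √2*√22) = 6 + √(22 + 2*√11)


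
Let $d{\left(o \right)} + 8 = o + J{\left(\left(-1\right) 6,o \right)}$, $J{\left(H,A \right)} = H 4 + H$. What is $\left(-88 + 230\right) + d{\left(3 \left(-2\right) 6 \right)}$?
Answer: $68$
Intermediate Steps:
$J{\left(H,A \right)} = 5 H$ ($J{\left(H,A \right)} = 4 H + H = 5 H$)
$d{\left(o \right)} = -38 + o$ ($d{\left(o \right)} = -8 + \left(o + 5 \left(\left(-1\right) 6\right)\right) = -8 + \left(o + 5 \left(-6\right)\right) = -8 + \left(o - 30\right) = -8 + \left(-30 + o\right) = -38 + o$)
$\left(-88 + 230\right) + d{\left(3 \left(-2\right) 6 \right)} = \left(-88 + 230\right) - \left(38 - 3 \left(-2\right) 6\right) = 142 - 74 = 68$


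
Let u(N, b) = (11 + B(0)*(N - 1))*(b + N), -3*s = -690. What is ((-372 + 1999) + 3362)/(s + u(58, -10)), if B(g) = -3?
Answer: -4989/7450 ≈ -0.66966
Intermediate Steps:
s = 230 (s = -⅓*(-690) = 230)
u(N, b) = (14 - 3*N)*(N + b) (u(N, b) = (11 - 3*(N - 1))*(b + N) = (11 - 3*(-1 + N))*(N + b) = (11 + (3 - 3*N))*(N + b) = (14 - 3*N)*(N + b))
((-372 + 1999) + 3362)/(s + u(58, -10)) = ((-372 + 1999) + 3362)/(230 + (-3*58² + 14*58 + 14*(-10) - 3*58*(-10))) = (1627 + 3362)/(230 + (-3*3364 + 812 - 140 + 1740)) = 4989/(230 + (-10092 + 812 - 140 + 1740)) = 4989/(230 - 7680) = 4989/(-7450) = 4989*(-1/7450) = -4989/7450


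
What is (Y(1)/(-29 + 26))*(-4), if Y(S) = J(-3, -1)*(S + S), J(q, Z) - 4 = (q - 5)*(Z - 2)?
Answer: 224/3 ≈ 74.667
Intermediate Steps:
J(q, Z) = 4 + (-5 + q)*(-2 + Z) (J(q, Z) = 4 + (q - 5)*(Z - 2) = 4 + (-5 + q)*(-2 + Z))
Y(S) = 56*S (Y(S) = (14 - 5*(-1) - 2*(-3) - 1*(-3))*(S + S) = (14 + 5 + 6 + 3)*(2*S) = 28*(2*S) = 56*S)
(Y(1)/(-29 + 26))*(-4) = ((56*1)/(-29 + 26))*(-4) = (56/(-3))*(-4) = (56*(-⅓))*(-4) = -56/3*(-4) = 224/3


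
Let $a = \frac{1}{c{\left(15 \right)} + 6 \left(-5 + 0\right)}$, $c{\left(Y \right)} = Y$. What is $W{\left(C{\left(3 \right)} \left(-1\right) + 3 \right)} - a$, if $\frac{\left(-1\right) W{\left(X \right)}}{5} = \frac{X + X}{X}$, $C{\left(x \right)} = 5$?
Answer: $- \frac{149}{15} \approx -9.9333$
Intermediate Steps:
$a = - \frac{1}{15}$ ($a = \frac{1}{15 + 6 \left(-5 + 0\right)} = \frac{1}{15 + 6 \left(-5\right)} = \frac{1}{15 - 30} = \frac{1}{-15} = - \frac{1}{15} \approx -0.066667$)
$W{\left(X \right)} = -10$ ($W{\left(X \right)} = - 5 \frac{X + X}{X} = - 5 \frac{2 X}{X} = \left(-5\right) 2 = -10$)
$W{\left(C{\left(3 \right)} \left(-1\right) + 3 \right)} - a = -10 - - \frac{1}{15} = -10 + \frac{1}{15} = - \frac{149}{15}$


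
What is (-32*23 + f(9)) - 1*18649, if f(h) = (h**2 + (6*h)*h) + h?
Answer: -18809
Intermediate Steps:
f(h) = h + 7*h**2 (f(h) = (h**2 + 6*h**2) + h = 7*h**2 + h = h + 7*h**2)
(-32*23 + f(9)) - 1*18649 = (-32*23 + 9*(1 + 7*9)) - 1*18649 = (-736 + 9*(1 + 63)) - 18649 = (-736 + 9*64) - 18649 = (-736 + 576) - 18649 = -160 - 18649 = -18809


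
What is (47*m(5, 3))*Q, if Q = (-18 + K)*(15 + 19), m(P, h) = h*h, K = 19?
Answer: 14382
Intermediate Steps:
m(P, h) = h**2
Q = 34 (Q = (-18 + 19)*(15 + 19) = 1*34 = 34)
(47*m(5, 3))*Q = (47*3**2)*34 = (47*9)*34 = 423*34 = 14382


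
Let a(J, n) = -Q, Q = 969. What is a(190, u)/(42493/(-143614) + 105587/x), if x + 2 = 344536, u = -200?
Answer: -3995502399487/43624013 ≈ -91590.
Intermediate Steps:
x = 344534 (x = -2 + 344536 = 344534)
a(J, n) = -969 (a(J, n) = -1*969 = -969)
a(190, u)/(42493/(-143614) + 105587/x) = -969/(42493/(-143614) + 105587/344534) = -969/(42493*(-1/143614) + 105587*(1/344534)) = -969/(-42493/143614 + 105587/344534) = -969/130872039/12369976469 = -969*12369976469/130872039 = -3995502399487/43624013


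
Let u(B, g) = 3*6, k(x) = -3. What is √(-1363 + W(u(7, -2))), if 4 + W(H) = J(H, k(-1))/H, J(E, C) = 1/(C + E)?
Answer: I*√11072670/90 ≈ 36.973*I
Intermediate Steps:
u(B, g) = 18
W(H) = -4 + 1/(H*(-3 + H)) (W(H) = -4 + 1/((-3 + H)*H) = -4 + 1/(H*(-3 + H)))
√(-1363 + W(u(7, -2))) = √(-1363 + (-4 + 1/(18*(-3 + 18)))) = √(-1363 + (-4 + (1/18)/15)) = √(-1363 + (-4 + (1/18)*(1/15))) = √(-1363 + (-4 + 1/270)) = √(-1363 - 1079/270) = √(-369089/270) = I*√11072670/90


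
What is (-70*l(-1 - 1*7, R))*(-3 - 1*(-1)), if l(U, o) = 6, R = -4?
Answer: 840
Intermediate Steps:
(-70*l(-1 - 1*7, R))*(-3 - 1*(-1)) = (-70*6)*(-3 - 1*(-1)) = -420*(-3 + 1) = -420*(-2) = 840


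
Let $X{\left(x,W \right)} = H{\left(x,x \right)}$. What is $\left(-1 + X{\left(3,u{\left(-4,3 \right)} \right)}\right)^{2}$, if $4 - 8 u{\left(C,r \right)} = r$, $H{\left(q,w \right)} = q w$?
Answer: $64$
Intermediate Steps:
$u{\left(C,r \right)} = \frac{1}{2} - \frac{r}{8}$
$X{\left(x,W \right)} = x^{2}$ ($X{\left(x,W \right)} = x x = x^{2}$)
$\left(-1 + X{\left(3,u{\left(-4,3 \right)} \right)}\right)^{2} = \left(-1 + 3^{2}\right)^{2} = \left(-1 + 9\right)^{2} = 8^{2} = 64$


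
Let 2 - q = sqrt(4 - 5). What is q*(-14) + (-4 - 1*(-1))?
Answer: -31 + 14*I ≈ -31.0 + 14.0*I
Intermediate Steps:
q = 2 - I (q = 2 - sqrt(4 - 5) = 2 - sqrt(-1) = 2 - I ≈ 2.0 - 1.0*I)
q*(-14) + (-4 - 1*(-1)) = (2 - I)*(-14) + (-4 - 1*(-1)) = (-28 + 14*I) + (-4 + 1) = (-28 + 14*I) - 3 = -31 + 14*I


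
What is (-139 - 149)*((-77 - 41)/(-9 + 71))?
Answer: 16992/31 ≈ 548.13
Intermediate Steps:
(-139 - 149)*((-77 - 41)/(-9 + 71)) = -(-33984)/62 = -288*(-59/31) = 16992/31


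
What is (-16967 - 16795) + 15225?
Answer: -18537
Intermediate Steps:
(-16967 - 16795) + 15225 = -33762 + 15225 = -18537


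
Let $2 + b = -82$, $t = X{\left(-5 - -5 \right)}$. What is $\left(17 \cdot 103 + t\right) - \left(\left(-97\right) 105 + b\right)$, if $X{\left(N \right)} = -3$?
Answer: $12017$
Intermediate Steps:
$t = -3$
$b = -84$ ($b = -2 - 82 = -84$)
$\left(17 \cdot 103 + t\right) - \left(\left(-97\right) 105 + b\right) = \left(17 \cdot 103 - 3\right) - \left(\left(-97\right) 105 - 84\right) = \left(1751 - 3\right) - \left(-10185 - 84\right) = 1748 - -10269 = 1748 + 10269 = 12017$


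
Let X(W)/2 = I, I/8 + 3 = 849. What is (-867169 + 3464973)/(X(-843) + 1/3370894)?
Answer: 8756921916776/45628421185 ≈ 191.92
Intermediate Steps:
I = 6768 (I = -24 + 8*849 = -24 + 6792 = 6768)
X(W) = 13536 (X(W) = 2*6768 = 13536)
(-867169 + 3464973)/(X(-843) + 1/3370894) = (-867169 + 3464973)/(13536 + 1/3370894) = 2597804/(13536 + 1/3370894) = 2597804/(45628421185/3370894) = 2597804*(3370894/45628421185) = 8756921916776/45628421185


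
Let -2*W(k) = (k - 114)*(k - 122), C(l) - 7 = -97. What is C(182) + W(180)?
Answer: -2004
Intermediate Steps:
C(l) = -90 (C(l) = 7 - 97 = -90)
W(k) = -(-122 + k)*(-114 + k)/2 (W(k) = -(k - 114)*(k - 122)/2 = -(-114 + k)*(-122 + k)/2 = -(-122 + k)*(-114 + k)/2)
C(182) + W(180) = -90 + (-6954 + 118*180 - ½*180²) = -90 + (-6954 + 21240 - ½*32400) = -90 + (-6954 + 21240 - 16200) = -90 - 1914 = -2004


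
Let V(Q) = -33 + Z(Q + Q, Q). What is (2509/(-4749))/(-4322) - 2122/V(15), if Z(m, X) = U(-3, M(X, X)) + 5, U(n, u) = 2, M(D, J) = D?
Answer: 21777246475/266827314 ≈ 81.615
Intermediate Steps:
Z(m, X) = 7 (Z(m, X) = 2 + 5 = 7)
V(Q) = -26 (V(Q) = -33 + 7 = -26)
(2509/(-4749))/(-4322) - 2122/V(15) = (2509/(-4749))/(-4322) - 2122/(-26) = (2509*(-1/4749))*(-1/4322) - 2122*(-1/26) = -2509/4749*(-1/4322) + 1061/13 = 2509/20525178 + 1061/13 = 21777246475/266827314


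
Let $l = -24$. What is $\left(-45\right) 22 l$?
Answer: $23760$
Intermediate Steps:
$\left(-45\right) 22 l = \left(-45\right) 22 \left(-24\right) = \left(-990\right) \left(-24\right) = 23760$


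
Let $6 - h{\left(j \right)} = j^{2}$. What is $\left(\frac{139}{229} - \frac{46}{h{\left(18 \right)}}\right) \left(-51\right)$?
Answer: $- \frac{465256}{12137} \approx -38.334$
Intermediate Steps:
$h{\left(j \right)} = 6 - j^{2}$
$\left(\frac{139}{229} - \frac{46}{h{\left(18 \right)}}\right) \left(-51\right) = \left(\frac{139}{229} - \frac{46}{6 - 18^{2}}\right) \left(-51\right) = \left(139 \cdot \frac{1}{229} - \frac{46}{6 - 324}\right) \left(-51\right) = \left(\frac{139}{229} - \frac{46}{6 - 324}\right) \left(-51\right) = \left(\frac{139}{229} - \frac{46}{-318}\right) \left(-51\right) = \left(\frac{139}{229} - - \frac{23}{159}\right) \left(-51\right) = \left(\frac{139}{229} + \frac{23}{159}\right) \left(-51\right) = \frac{27368}{36411} \left(-51\right) = - \frac{465256}{12137}$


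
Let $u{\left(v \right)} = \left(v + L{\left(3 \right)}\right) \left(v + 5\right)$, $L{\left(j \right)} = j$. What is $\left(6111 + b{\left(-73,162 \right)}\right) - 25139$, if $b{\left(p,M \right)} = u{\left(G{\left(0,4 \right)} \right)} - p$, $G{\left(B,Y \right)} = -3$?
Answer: $-18955$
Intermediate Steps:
$u{\left(v \right)} = \left(3 + v\right) \left(5 + v\right)$ ($u{\left(v \right)} = \left(v + 3\right) \left(v + 5\right) = \left(3 + v\right) \left(5 + v\right)$)
$b{\left(p,M \right)} = - p$ ($b{\left(p,M \right)} = \left(15 + \left(-3\right)^{2} + 8 \left(-3\right)\right) - p = \left(15 + 9 - 24\right) - p = 0 - p = - p$)
$\left(6111 + b{\left(-73,162 \right)}\right) - 25139 = \left(6111 - -73\right) - 25139 = \left(6111 + 73\right) - 25139 = 6184 - 25139 = -18955$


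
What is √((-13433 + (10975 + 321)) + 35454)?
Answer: √33317 ≈ 182.53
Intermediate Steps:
√((-13433 + (10975 + 321)) + 35454) = √((-13433 + 11296) + 35454) = √(-2137 + 35454) = √33317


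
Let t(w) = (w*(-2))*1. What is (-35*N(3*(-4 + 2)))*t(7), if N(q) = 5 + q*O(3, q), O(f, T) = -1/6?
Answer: 2940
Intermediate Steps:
O(f, T) = -⅙ (O(f, T) = -1*⅙ = -⅙)
N(q) = 5 - q/6 (N(q) = 5 + q*(-⅙) = 5 - q/6)
t(w) = -2*w (t(w) = -2*w*1 = -2*w)
(-35*N(3*(-4 + 2)))*t(7) = (-35*(5 - (-4 + 2)/2))*(-2*7) = -35*(5 - (-2)/2)*(-14) = -35*(5 - ⅙*(-6))*(-14) = -35*(5 + 1)*(-14) = -35*6*(-14) = -210*(-14) = 2940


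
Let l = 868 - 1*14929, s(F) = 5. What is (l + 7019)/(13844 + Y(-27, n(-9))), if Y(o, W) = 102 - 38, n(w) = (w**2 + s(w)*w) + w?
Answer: -3521/6954 ≈ -0.50633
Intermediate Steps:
l = -14061 (l = 868 - 14929 = -14061)
n(w) = w**2 + 6*w (n(w) = (w**2 + 5*w) + w = w**2 + 6*w)
Y(o, W) = 64
(l + 7019)/(13844 + Y(-27, n(-9))) = (-14061 + 7019)/(13844 + 64) = -7042/13908 = -7042*1/13908 = -3521/6954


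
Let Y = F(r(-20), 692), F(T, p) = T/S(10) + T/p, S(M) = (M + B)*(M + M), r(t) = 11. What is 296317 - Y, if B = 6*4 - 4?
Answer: 30757701047/103800 ≈ 2.9632e+5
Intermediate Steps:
B = 20 (B = 24 - 4 = 20)
S(M) = 2*M*(20 + M) (S(M) = (M + 20)*(M + M) = (20 + M)*(2*M) = 2*M*(20 + M))
F(T, p) = T/600 + T/p (F(T, p) = T/((2*10*(20 + 10))) + T/p = T/((2*10*30)) + T/p = T/600 + T/p)
Y = 3553/103800 (Y = (1/600)*11 + 11/692 = 11/600 + 11*(1/692) = 11/600 + 11/692 = 3553/103800 ≈ 0.034229)
296317 - Y = 296317 - 1*3553/103800 = 296317 - 3553/103800 = 30757701047/103800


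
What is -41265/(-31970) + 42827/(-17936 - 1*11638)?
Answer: -7440404/47274039 ≈ -0.15739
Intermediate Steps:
-41265/(-31970) + 42827/(-17936 - 1*11638) = -41265*(-1/31970) + 42827/(-17936 - 11638) = 8253/6394 + 42827/(-29574) = 8253/6394 + 42827*(-1/29574) = 8253/6394 - 42827/29574 = -7440404/47274039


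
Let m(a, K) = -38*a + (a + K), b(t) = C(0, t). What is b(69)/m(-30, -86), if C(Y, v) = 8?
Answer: 1/128 ≈ 0.0078125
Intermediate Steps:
b(t) = 8
m(a, K) = K - 37*a (m(a, K) = -38*a + (K + a) = K - 37*a)
b(69)/m(-30, -86) = 8/(-86 - 37*(-30)) = 8/(-86 + 1110) = 8/1024 = 8*(1/1024) = 1/128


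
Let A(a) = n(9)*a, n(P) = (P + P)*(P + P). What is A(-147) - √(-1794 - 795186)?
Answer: -47628 - 2*I*√199245 ≈ -47628.0 - 892.74*I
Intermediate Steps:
n(P) = 4*P² (n(P) = (2*P)*(2*P) = 4*P²)
A(a) = 324*a (A(a) = (4*9²)*a = (4*81)*a = 324*a)
A(-147) - √(-1794 - 795186) = 324*(-147) - √(-1794 - 795186) = -47628 - √(-796980) = -47628 - 2*I*√199245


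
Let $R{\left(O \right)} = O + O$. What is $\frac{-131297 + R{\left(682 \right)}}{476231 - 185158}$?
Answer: $- \frac{129933}{291073} \approx -0.44639$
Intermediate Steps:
$R{\left(O \right)} = 2 O$
$\frac{-131297 + R{\left(682 \right)}}{476231 - 185158} = \frac{-131297 + 2 \cdot 682}{476231 - 185158} = \frac{-131297 + 1364}{291073} = \left(-129933\right) \frac{1}{291073} = - \frac{129933}{291073}$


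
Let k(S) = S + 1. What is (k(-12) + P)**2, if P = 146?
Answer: 18225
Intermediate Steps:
k(S) = 1 + S
(k(-12) + P)**2 = ((1 - 12) + 146)**2 = (-11 + 146)**2 = 135**2 = 18225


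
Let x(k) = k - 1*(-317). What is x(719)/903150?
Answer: 518/451575 ≈ 0.0011471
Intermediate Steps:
x(k) = 317 + k (x(k) = k + 317 = 317 + k)
x(719)/903150 = (317 + 719)/903150 = 1036*(1/903150) = 518/451575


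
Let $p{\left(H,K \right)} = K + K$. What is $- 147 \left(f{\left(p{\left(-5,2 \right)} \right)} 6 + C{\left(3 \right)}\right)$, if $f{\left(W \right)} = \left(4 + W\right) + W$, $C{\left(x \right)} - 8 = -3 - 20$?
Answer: $-8379$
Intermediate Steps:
$C{\left(x \right)} = -15$ ($C{\left(x \right)} = 8 - 23 = -15$)
$p{\left(H,K \right)} = 2 K$
$f{\left(W \right)} = 4 + 2 W$
$- 147 \left(f{\left(p{\left(-5,2 \right)} \right)} 6 + C{\left(3 \right)}\right) = - 147 \left(\left(4 + 2 \cdot 2 \cdot 2\right) 6 - 15\right) = - 147 \left(\left(4 + 2 \cdot 4\right) 6 - 15\right) = - 147 \left(\left(4 + 8\right) 6 - 15\right) = - 147 \left(12 \cdot 6 - 15\right) = - 147 \left(72 - 15\right) = \left(-147\right) 57 = -8379$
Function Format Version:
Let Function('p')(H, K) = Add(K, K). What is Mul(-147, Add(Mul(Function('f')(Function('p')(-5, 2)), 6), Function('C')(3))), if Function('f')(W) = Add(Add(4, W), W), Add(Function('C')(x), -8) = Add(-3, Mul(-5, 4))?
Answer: -8379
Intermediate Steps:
Function('C')(x) = -15 (Function('C')(x) = Add(8, Add(-3, Mul(-5, 4))) = Add(8, Add(-3, -20)) = Add(8, -23) = -15)
Function('p')(H, K) = Mul(2, K)
Function('f')(W) = Add(4, Mul(2, W))
Mul(-147, Add(Mul(Function('f')(Function('p')(-5, 2)), 6), Function('C')(3))) = Mul(-147, Add(Mul(Add(4, Mul(2, Mul(2, 2))), 6), -15)) = Mul(-147, Add(Mul(Add(4, Mul(2, 4)), 6), -15)) = Mul(-147, Add(Mul(Add(4, 8), 6), -15)) = Mul(-147, Add(Mul(12, 6), -15)) = Mul(-147, Add(72, -15)) = Mul(-147, 57) = -8379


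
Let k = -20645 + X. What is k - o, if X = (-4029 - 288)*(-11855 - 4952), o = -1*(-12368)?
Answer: 72522806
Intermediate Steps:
o = 12368
X = 72555819 (X = -4317*(-16807) = 72555819)
k = 72535174 (k = -20645 + 72555819 = 72535174)
k - o = 72535174 - 1*12368 = 72535174 - 12368 = 72522806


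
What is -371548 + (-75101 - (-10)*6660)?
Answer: -380049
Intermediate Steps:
-371548 + (-75101 - (-10)*6660) = -371548 + (-75101 - 1*(-66600)) = -371548 + (-75101 + 66600) = -371548 - 8501 = -380049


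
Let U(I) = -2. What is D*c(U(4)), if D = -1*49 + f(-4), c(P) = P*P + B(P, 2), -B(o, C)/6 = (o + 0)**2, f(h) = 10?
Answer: 780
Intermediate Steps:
B(o, C) = -6*o**2 (B(o, C) = -6*(o + 0)**2 = -6*o**2)
c(P) = -5*P**2 (c(P) = P*P - 6*P**2 = P**2 - 6*P**2 = -5*P**2)
D = -39 (D = -1*49 + 10 = -49 + 10 = -39)
D*c(U(4)) = -(-195)*(-2)**2 = -(-195)*4 = -39*(-20) = 780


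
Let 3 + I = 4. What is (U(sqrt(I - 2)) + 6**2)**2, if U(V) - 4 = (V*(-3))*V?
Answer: 1849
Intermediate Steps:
I = 1 (I = -3 + 4 = 1)
U(V) = 4 - 3*V**2 (U(V) = 4 + (V*(-3))*V = 4 + (-3*V)*V = 4 - 3*V**2)
(U(sqrt(I - 2)) + 6**2)**2 = ((4 - 3*(sqrt(1 - 2))**2) + 6**2)**2 = ((4 - 3*(sqrt(-1))**2) + 36)**2 = ((4 - 3*I**2) + 36)**2 = ((4 - 3*(-1)) + 36)**2 = ((4 + 3) + 36)**2 = (7 + 36)**2 = 43**2 = 1849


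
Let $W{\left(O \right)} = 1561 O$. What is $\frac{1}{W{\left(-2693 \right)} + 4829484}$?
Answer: $\frac{1}{625711} \approx 1.5982 \cdot 10^{-6}$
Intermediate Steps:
$\frac{1}{W{\left(-2693 \right)} + 4829484} = \frac{1}{1561 \left(-2693\right) + 4829484} = \frac{1}{-4203773 + 4829484} = \frac{1}{625711}$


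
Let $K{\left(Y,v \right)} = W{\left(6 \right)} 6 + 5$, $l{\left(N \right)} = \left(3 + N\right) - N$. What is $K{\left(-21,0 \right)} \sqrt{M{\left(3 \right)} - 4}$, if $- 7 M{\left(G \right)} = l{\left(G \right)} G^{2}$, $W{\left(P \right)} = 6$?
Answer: $\frac{41 i \sqrt{385}}{7} \approx 114.93 i$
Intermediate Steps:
$l{\left(N \right)} = 3$
$M{\left(G \right)} = - \frac{3 G^{2}}{7}$
$K{\left(Y,v \right)} = 41$ ($K{\left(Y,v \right)} = 6 \cdot 6 + 5 = 36 + 5 = 41$)
$K{\left(-21,0 \right)} \sqrt{M{\left(3 \right)} - 4} = 41 \sqrt{- \frac{3 \cdot 3^{2}}{7} - 4} = 41 \sqrt{\left(- \frac{3}{7}\right) 9 - 4} = 41 \sqrt{- \frac{27}{7} - 4} = 41 \sqrt{- \frac{55}{7}} = 41 \frac{i \sqrt{385}}{7} = \frac{41 i \sqrt{385}}{7}$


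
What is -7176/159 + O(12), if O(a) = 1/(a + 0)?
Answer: -28651/636 ≈ -45.049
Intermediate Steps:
O(a) = 1/a
-7176/159 + O(12) = -7176/159 + 1/12 = -46*52/53 + 1/12 = -2392/53 + 1/12 = -28651/636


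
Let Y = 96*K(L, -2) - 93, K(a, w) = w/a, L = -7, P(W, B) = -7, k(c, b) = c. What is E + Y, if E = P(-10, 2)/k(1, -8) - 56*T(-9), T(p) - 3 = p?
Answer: 1844/7 ≈ 263.43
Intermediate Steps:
T(p) = 3 + p
Y = -459/7 (Y = 96*(-2/(-7)) - 93 = 96*(-2*(-⅐)) - 93 = 96*(2/7) - 93 = 192/7 - 93 = -459/7 ≈ -65.571)
E = 329 (E = -7/1 - 56*(3 - 9) = -7*1 - 56*(-6) = -7 + 336 = 329)
E + Y = 329 - 459/7 = 1844/7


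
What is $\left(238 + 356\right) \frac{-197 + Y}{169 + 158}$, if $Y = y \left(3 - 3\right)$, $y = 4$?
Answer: $- \frac{39006}{109} \approx -357.85$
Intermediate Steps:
$Y = 0$ ($Y = 4 \left(3 - 3\right) = 4 \cdot 0 = 0$)
$\left(238 + 356\right) \frac{-197 + Y}{169 + 158} = \left(238 + 356\right) \frac{-197 + 0}{169 + 158} = 594 \left(- \frac{197}{327}\right) = - \frac{39006}{109}$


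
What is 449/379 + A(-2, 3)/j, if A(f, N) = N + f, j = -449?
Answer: 201222/170171 ≈ 1.1825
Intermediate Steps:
449/379 + A(-2, 3)/j = 449/379 + (3 - 2)/(-449) = 449*(1/379) + 1*(-1/449) = 449/379 - 1/449 = 201222/170171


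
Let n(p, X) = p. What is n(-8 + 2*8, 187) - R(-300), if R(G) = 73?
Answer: -65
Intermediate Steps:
n(-8 + 2*8, 187) - R(-300) = (-8 + 2*8) - 1*73 = (-8 + 16) - 73 = 8 - 73 = -65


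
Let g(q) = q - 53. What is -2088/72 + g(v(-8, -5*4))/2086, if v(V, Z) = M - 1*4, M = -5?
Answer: -30278/1043 ≈ -29.030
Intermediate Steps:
v(V, Z) = -9 (v(V, Z) = -5 - 1*4 = -5 - 4 = -9)
g(q) = -53 + q
-2088/72 + g(v(-8, -5*4))/2086 = -2088/72 + (-53 - 9)/2086 = -2088*1/72 - 62*1/2086 = -29 - 31/1043 = -30278/1043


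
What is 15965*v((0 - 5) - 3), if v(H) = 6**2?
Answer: 574740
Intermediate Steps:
v(H) = 36
15965*v((0 - 5) - 3) = 15965*36 = 574740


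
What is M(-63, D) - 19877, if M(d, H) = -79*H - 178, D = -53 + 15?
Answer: -17053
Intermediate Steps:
D = -38
M(d, H) = -178 - 79*H
M(-63, D) - 19877 = (-178 - 79*(-38)) - 19877 = (-178 + 3002) - 19877 = 2824 - 19877 = -17053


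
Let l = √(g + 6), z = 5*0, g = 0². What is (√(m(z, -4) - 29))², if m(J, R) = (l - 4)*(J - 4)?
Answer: -13 - 4*√6 ≈ -22.798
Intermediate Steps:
g = 0
z = 0
l = √6 (l = √(0 + 6) = √6 ≈ 2.4495)
m(J, R) = (-4 + J)*(-4 + √6) (m(J, R) = (√6 - 4)*(J - 4) = (-4 + √6)*(-4 + J) = (-4 + J)*(-4 + √6))
(√(m(z, -4) - 29))² = (√((16 - 4*0 - 4*√6 + 0*√6) - 29))² = (√((16 + 0 - 4*√6 + 0) - 29))² = (√((16 - 4*√6) - 29))² = (√(-13 - 4*√6))² = -13 - 4*√6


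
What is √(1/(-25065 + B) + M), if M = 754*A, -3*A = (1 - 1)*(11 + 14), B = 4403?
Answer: I*√20662/20662 ≈ 0.0069569*I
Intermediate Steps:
A = 0 (A = -(1 - 1)*(11 + 14)/3 = -0*25 = -⅓*0 = 0)
M = 0 (M = 754*0 = 0)
√(1/(-25065 + B) + M) = √(1/(-25065 + 4403) + 0) = √(1/(-20662) + 0) = √(-1/20662 + 0) = √(-1/20662) = I*√20662/20662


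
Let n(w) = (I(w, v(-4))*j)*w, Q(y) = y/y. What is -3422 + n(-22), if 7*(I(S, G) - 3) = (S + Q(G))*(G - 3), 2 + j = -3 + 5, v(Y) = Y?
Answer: -3422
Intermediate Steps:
Q(y) = 1
j = 0 (j = -2 + (-3 + 5) = -2 + 2 = 0)
I(S, G) = 3 + (1 + S)*(-3 + G)/7 (I(S, G) = 3 + ((S + 1)*(G - 3))/7 = 3 + ((1 + S)*(-3 + G))/7 = 3 + (1 + S)*(-3 + G)/7)
n(w) = 0 (n(w) = ((18/7 - 3*w/7 + (⅐)*(-4) + (⅐)*(-4)*w)*0)*w = ((18/7 - 3*w/7 - 4/7 - 4*w/7)*0)*w = ((2 - w)*0)*w = 0*w = 0)
-3422 + n(-22) = -3422 + 0 = -3422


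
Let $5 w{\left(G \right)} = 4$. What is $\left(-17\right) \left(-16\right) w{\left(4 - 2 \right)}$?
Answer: $\frac{1088}{5} \approx 217.6$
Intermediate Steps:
$w{\left(G \right)} = \frac{4}{5}$ ($w{\left(G \right)} = \frac{1}{5} \cdot 4 = \frac{4}{5}$)
$\left(-17\right) \left(-16\right) w{\left(4 - 2 \right)} = \left(-17\right) \left(-16\right) \frac{4}{5} = 272 \cdot \frac{4}{5} = \frac{1088}{5}$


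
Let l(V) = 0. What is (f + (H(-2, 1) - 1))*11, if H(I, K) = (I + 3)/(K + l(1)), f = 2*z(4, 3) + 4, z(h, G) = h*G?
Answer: 308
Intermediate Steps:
z(h, G) = G*h
f = 28 (f = 2*(3*4) + 4 = 2*12 + 4 = 24 + 4 = 28)
H(I, K) = (3 + I)/K (H(I, K) = (I + 3)/(K + 0) = (3 + I)/K)
(f + (H(-2, 1) - 1))*11 = (28 + ((3 - 2)/1 - 1))*11 = (28 + (1*1 - 1))*11 = (28 + (1 - 1))*11 = (28 + 0)*11 = 28*11 = 308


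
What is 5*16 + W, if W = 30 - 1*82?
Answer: 28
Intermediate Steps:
W = -52 (W = 30 - 82 = -52)
5*16 + W = 5*16 - 52 = 80 - 52 = 28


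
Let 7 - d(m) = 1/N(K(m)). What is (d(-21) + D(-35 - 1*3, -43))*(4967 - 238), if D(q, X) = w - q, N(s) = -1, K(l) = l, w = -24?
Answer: 104038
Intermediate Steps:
D(q, X) = -24 - q
d(m) = 8 (d(m) = 7 - 1/(-1) = 7 - 1*(-1) = 7 + 1 = 8)
(d(-21) + D(-35 - 1*3, -43))*(4967 - 238) = (8 + (-24 - (-35 - 1*3)))*(4967 - 238) = (8 + (-24 - (-35 - 3)))*4729 = (8 + (-24 - 1*(-38)))*4729 = (8 + (-24 + 38))*4729 = (8 + 14)*4729 = 22*4729 = 104038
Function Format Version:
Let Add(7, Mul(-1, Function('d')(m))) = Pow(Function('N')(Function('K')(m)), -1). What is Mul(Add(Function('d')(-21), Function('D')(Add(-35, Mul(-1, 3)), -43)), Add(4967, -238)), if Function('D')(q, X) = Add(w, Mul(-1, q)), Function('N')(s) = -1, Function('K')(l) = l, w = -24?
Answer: 104038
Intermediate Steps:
Function('D')(q, X) = Add(-24, Mul(-1, q))
Function('d')(m) = 8 (Function('d')(m) = Add(7, Mul(-1, Pow(-1, -1))) = Add(7, Mul(-1, -1)) = Add(7, 1) = 8)
Mul(Add(Function('d')(-21), Function('D')(Add(-35, Mul(-1, 3)), -43)), Add(4967, -238)) = Mul(Add(8, Add(-24, Mul(-1, Add(-35, Mul(-1, 3))))), Add(4967, -238)) = Mul(Add(8, Add(-24, Mul(-1, Add(-35, -3)))), 4729) = Mul(Add(8, Add(-24, Mul(-1, -38))), 4729) = Mul(Add(8, Add(-24, 38)), 4729) = Mul(Add(8, 14), 4729) = Mul(22, 4729) = 104038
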